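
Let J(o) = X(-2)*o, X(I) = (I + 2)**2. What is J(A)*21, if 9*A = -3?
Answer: 0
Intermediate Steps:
X(I) = (2 + I)**2
A = -1/3 (A = (1/9)*(-3) = -1/3 ≈ -0.33333)
J(o) = 0 (J(o) = (2 - 2)**2*o = 0**2*o = 0*o = 0)
J(A)*21 = 0*21 = 0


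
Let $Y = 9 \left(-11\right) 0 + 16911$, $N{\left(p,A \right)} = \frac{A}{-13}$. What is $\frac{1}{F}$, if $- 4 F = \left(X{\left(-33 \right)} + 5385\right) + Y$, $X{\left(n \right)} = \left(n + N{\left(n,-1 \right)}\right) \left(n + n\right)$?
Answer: $- \frac{13}{79524} \approx -0.00016347$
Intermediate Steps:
$N{\left(p,A \right)} = - \frac{A}{13}$ ($N{\left(p,A \right)} = A \left(- \frac{1}{13}\right) = - \frac{A}{13}$)
$Y = 16911$ ($Y = \left(-99\right) 0 + 16911 = 0 + 16911 = 16911$)
$X{\left(n \right)} = 2 n \left(\frac{1}{13} + n\right)$ ($X{\left(n \right)} = \left(n - - \frac{1}{13}\right) \left(n + n\right) = \left(n + \frac{1}{13}\right) 2 n = \left(\frac{1}{13} + n\right) 2 n = 2 n \left(\frac{1}{13} + n\right)$)
$F = - \frac{79524}{13}$ ($F = - \frac{\left(\frac{2}{13} \left(-33\right) \left(1 + 13 \left(-33\right)\right) + 5385\right) + 16911}{4} = - \frac{\left(\frac{2}{13} \left(-33\right) \left(1 - 429\right) + 5385\right) + 16911}{4} = - \frac{\left(\frac{2}{13} \left(-33\right) \left(-428\right) + 5385\right) + 16911}{4} = - \frac{\left(\frac{28248}{13} + 5385\right) + 16911}{4} = - \frac{\frac{98253}{13} + 16911}{4} = \left(- \frac{1}{4}\right) \frac{318096}{13} = - \frac{79524}{13} \approx -6117.2$)
$\frac{1}{F} = \frac{1}{- \frac{79524}{13}} = - \frac{13}{79524}$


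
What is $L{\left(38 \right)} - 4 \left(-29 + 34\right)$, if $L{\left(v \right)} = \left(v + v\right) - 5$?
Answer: $51$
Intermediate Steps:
$L{\left(v \right)} = -5 + 2 v$ ($L{\left(v \right)} = 2 v - 5 = -5 + 2 v$)
$L{\left(38 \right)} - 4 \left(-29 + 34\right) = \left(-5 + 2 \cdot 38\right) - 4 \left(-29 + 34\right) = \left(-5 + 76\right) - 4 \cdot 5 = 71 - 20 = 51$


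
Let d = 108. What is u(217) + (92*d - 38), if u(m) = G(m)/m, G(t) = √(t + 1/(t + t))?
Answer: 9898 + √40873686/94178 ≈ 9898.1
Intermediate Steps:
G(t) = √(t + 1/(2*t))
u(m) = √(2/m + 4*m)/(2*m) (u(m) = (√(2/m + 4*m)/2)/m = √(2/m + 4*m)/(2*m))
u(217) + (92*d - 38) = (½)*√(2/217 + 4*217)/217 + (92*108 - 38) = (½)*(1/217)*√(2*(1/217) + 868) + (9936 - 38) = (½)*(1/217)*√(2/217 + 868) + 9898 = (½)*(1/217)*√(188358/217) + 9898 = (½)*(1/217)*(√40873686/217) + 9898 = √40873686/94178 + 9898 = 9898 + √40873686/94178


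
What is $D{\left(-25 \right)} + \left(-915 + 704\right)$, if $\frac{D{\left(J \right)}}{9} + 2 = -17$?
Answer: $-382$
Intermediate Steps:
$D{\left(J \right)} = -171$ ($D{\left(J \right)} = -18 + 9 \left(-17\right) = -18 - 153 = -171$)
$D{\left(-25 \right)} + \left(-915 + 704\right) = -171 + \left(-915 + 704\right) = -171 - 211 = -382$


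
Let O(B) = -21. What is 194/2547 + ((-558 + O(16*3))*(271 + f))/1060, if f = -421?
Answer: 22141259/269982 ≈ 82.010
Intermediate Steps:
194/2547 + ((-558 + O(16*3))*(271 + f))/1060 = 194/2547 + ((-558 - 21)*(271 - 421))/1060 = 194*(1/2547) - 579*(-150)*(1/1060) = 194/2547 + 86850*(1/1060) = 194/2547 + 8685/106 = 22141259/269982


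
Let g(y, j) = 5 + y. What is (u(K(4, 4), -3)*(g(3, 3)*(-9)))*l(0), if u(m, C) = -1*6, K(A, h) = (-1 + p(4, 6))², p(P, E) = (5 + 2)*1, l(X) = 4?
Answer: 1728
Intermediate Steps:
p(P, E) = 7 (p(P, E) = 7*1 = 7)
K(A, h) = 36 (K(A, h) = (-1 + 7)² = 6² = 36)
u(m, C) = -6
(u(K(4, 4), -3)*(g(3, 3)*(-9)))*l(0) = -6*(5 + 3)*(-9)*4 = -48*(-9)*4 = -6*(-72)*4 = 432*4 = 1728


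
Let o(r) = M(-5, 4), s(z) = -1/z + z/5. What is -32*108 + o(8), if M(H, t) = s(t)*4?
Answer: -17269/5 ≈ -3453.8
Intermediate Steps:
s(z) = -1/z + z/5 (s(z) = -1/z + z*(1/5) = -1/z + z/5)
M(H, t) = -4/t + 4*t/5 (M(H, t) = (-1/t + t/5)*4 = -4/t + 4*t/5)
o(r) = 11/5 (o(r) = -4/4 + (4/5)*4 = -4*1/4 + 16/5 = -1 + 16/5 = 11/5)
-32*108 + o(8) = -32*108 + 11/5 = -3456 + 11/5 = -17269/5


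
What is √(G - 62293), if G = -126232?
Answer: 5*I*√7541 ≈ 434.19*I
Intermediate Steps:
√(G - 62293) = √(-126232 - 62293) = √(-188525) = 5*I*√7541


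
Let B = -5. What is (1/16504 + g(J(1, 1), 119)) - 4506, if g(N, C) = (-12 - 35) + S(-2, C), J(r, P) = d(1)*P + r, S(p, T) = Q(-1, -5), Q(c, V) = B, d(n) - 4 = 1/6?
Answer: -75225231/16504 ≈ -4558.0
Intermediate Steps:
d(n) = 25/6 (d(n) = 4 + 1/6 = 4 + 1*(⅙) = 4 + ⅙ = 25/6)
Q(c, V) = -5
S(p, T) = -5
J(r, P) = r + 25*P/6 (J(r, P) = 25*P/6 + r = r + 25*P/6)
g(N, C) = -52 (g(N, C) = (-12 - 35) - 5 = -47 - 5 = -52)
(1/16504 + g(J(1, 1), 119)) - 4506 = (1/16504 - 52) - 4506 = -858207/16504 - 4506 = -75225231/16504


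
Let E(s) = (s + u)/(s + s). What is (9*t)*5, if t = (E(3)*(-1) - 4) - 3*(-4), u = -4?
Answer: 735/2 ≈ 367.50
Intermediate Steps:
E(s) = (-4 + s)/(2*s) (E(s) = (s - 4)/(s + s) = (-4 + s)/((2*s)) = (-4 + s)*(1/(2*s)) = (-4 + s)/(2*s))
t = 49/6 (t = (((½)*(-4 + 3)/3)*(-1) - 4) - 3*(-4) = (((½)*(⅓)*(-1))*(-1) - 4) + 12 = (-⅙*(-1) - 4) + 12 = (⅙ - 4) + 12 = -23/6 + 12 = 49/6 ≈ 8.1667)
(9*t)*5 = (9*(49/6))*5 = (147/2)*5 = 735/2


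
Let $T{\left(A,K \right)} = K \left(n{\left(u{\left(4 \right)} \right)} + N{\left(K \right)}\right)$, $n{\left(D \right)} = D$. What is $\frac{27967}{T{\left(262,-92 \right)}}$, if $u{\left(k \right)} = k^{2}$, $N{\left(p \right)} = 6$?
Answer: $- \frac{27967}{2024} \approx -13.818$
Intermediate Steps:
$T{\left(A,K \right)} = 22 K$ ($T{\left(A,K \right)} = K \left(4^{2} + 6\right) = K \left(16 + 6\right) = K 22 = 22 K$)
$\frac{27967}{T{\left(262,-92 \right)}} = \frac{27967}{22 \left(-92\right)} = \frac{27967}{-2024} = 27967 \left(- \frac{1}{2024}\right) = - \frac{27967}{2024}$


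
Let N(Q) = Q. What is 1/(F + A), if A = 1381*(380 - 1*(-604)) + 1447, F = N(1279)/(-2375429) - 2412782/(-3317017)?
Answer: 7879338375293/10718671565318076578 ≈ 7.3510e-7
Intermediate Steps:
F = 5727149868735/7879338375293 (F = 1279/(-2375429) - 2412782/(-3317017) = 1279*(-1/2375429) - 2412782*(-1/3317017) = -1279/2375429 + 2412782/3317017 = 5727149868735/7879338375293 ≈ 0.72686)
A = 1360351 (A = 1381*(380 + 604) + 1447 = 1381*984 + 1447 = 1358904 + 1447 = 1360351)
1/(F + A) = 1/(5727149868735/7879338375293 + 1360351) = 1/(10718671565318076578/7879338375293) = 7879338375293/10718671565318076578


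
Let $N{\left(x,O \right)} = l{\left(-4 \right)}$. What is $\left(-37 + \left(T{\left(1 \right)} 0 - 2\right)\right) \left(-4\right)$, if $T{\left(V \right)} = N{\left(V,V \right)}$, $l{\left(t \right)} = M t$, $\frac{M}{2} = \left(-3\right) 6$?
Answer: $156$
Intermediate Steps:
$M = -36$ ($M = 2 \left(\left(-3\right) 6\right) = 2 \left(-18\right) = -36$)
$l{\left(t \right)} = - 36 t$
$N{\left(x,O \right)} = 144$ ($N{\left(x,O \right)} = \left(-36\right) \left(-4\right) = 144$)
$T{\left(V \right)} = 144$
$\left(-37 + \left(T{\left(1 \right)} 0 - 2\right)\right) \left(-4\right) = \left(-37 + \left(144 \cdot 0 - 2\right)\right) \left(-4\right) = \left(-37 + \left(0 - 2\right)\right) \left(-4\right) = \left(-37 - 2\right) \left(-4\right) = \left(-39\right) \left(-4\right) = 156$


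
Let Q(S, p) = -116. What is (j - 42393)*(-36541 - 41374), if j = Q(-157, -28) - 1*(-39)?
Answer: 3309050050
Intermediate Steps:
j = -77 (j = -116 - 1*(-39) = -116 + 39 = -77)
(j - 42393)*(-36541 - 41374) = (-77 - 42393)*(-36541 - 41374) = -42470*(-77915) = 3309050050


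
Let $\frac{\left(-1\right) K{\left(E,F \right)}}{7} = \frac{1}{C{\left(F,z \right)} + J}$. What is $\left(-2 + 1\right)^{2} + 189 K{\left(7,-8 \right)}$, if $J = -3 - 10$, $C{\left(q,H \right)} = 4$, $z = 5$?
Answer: $148$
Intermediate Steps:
$J = -13$
$K{\left(E,F \right)} = \frac{7}{9}$ ($K{\left(E,F \right)} = - \frac{7}{4 - 13} = - \frac{7}{-9} = \left(-7\right) \left(- \frac{1}{9}\right) = \frac{7}{9}$)
$\left(-2 + 1\right)^{2} + 189 K{\left(7,-8 \right)} = \left(-2 + 1\right)^{2} + 189 \cdot \frac{7}{9} = \left(-1\right)^{2} + 147 = 1 + 147 = 148$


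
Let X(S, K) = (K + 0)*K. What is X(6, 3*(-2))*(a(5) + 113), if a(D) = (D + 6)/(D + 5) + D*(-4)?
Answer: 16938/5 ≈ 3387.6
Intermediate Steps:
X(S, K) = K² (X(S, K) = K*K = K²)
a(D) = -4*D + (6 + D)/(5 + D) (a(D) = (6 + D)/(5 + D) - 4*D = -4*D + (6 + D)/(5 + D))
X(6, 3*(-2))*(a(5) + 113) = (3*(-2))²*((6 - 19*5 - 4*5²)/(5 + 5) + 113) = (-6)²*((6 - 95 - 4*25)/10 + 113) = 36*((6 - 95 - 100)/10 + 113) = 36*((⅒)*(-189) + 113) = 36*(-189/10 + 113) = 36*(941/10) = 16938/5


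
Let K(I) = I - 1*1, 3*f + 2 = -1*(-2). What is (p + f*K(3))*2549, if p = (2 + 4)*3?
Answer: 45882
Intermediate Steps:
p = 18 (p = 6*3 = 18)
f = 0 (f = -⅔ + (-1*(-2))/3 = -⅔ + (⅓)*2 = -⅔ + ⅔ = 0)
K(I) = -1 + I (K(I) = I - 1 = -1 + I)
(p + f*K(3))*2549 = (18 + 0*(-1 + 3))*2549 = (18 + 0*2)*2549 = (18 + 0)*2549 = 18*2549 = 45882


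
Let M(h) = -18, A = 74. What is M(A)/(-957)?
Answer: 6/319 ≈ 0.018809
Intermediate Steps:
M(A)/(-957) = -18/(-957) = -18*(-1/957) = 6/319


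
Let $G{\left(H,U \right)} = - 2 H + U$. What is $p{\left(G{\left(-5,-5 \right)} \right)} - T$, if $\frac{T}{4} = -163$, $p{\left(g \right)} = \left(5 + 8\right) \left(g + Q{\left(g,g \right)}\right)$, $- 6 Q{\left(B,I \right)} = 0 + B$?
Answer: $\frac{4237}{6} \approx 706.17$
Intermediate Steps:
$Q{\left(B,I \right)} = - \frac{B}{6}$ ($Q{\left(B,I \right)} = - \frac{0 + B}{6} = - \frac{B}{6}$)
$G{\left(H,U \right)} = U - 2 H$
$p{\left(g \right)} = \frac{65 g}{6}$ ($p{\left(g \right)} = \left(5 + 8\right) \left(g - \frac{g}{6}\right) = 13 \frac{5 g}{6} = \frac{65 g}{6}$)
$T = -652$ ($T = 4 \left(-163\right) = -652$)
$p{\left(G{\left(-5,-5 \right)} \right)} - T = \frac{65 \left(-5 - -10\right)}{6} - -652 = \frac{65 \left(-5 + 10\right)}{6} + 652 = \frac{65}{6} \cdot 5 + 652 = \frac{325}{6} + 652 = \frac{4237}{6}$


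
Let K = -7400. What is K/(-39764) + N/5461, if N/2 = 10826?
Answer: 225345382/54287801 ≈ 4.1509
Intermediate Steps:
N = 21652 (N = 2*10826 = 21652)
K/(-39764) + N/5461 = -7400/(-39764) + 21652/5461 = -7400*(-1/39764) + 21652*(1/5461) = 1850/9941 + 21652/5461 = 225345382/54287801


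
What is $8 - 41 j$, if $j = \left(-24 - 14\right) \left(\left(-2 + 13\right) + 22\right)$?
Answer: $51422$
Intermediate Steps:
$j = -1254$ ($j = - 38 \left(11 + 22\right) = \left(-38\right) 33 = -1254$)
$8 - 41 j = 8 - -51414 = 8 + 51414 = 51422$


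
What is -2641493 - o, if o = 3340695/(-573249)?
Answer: -504743293354/191083 ≈ -2.6415e+6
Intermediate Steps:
o = -1113565/191083 (o = 3340695*(-1/573249) = -1113565/191083 ≈ -5.8277)
-2641493 - o = -2641493 - 1*(-1113565/191083) = -2641493 + 1113565/191083 = -504743293354/191083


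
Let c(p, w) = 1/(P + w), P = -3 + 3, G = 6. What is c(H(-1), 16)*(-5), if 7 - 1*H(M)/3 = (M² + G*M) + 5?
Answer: -5/16 ≈ -0.31250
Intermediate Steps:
P = 0
H(M) = 6 - 18*M - 3*M² (H(M) = 21 - 3*((M² + 6*M) + 5) = 21 - 3*(5 + M² + 6*M) = 21 + (-15 - 18*M - 3*M²) = 6 - 18*M - 3*M²)
c(p, w) = 1/w (c(p, w) = 1/(0 + w) = 1/w)
c(H(-1), 16)*(-5) = -5/16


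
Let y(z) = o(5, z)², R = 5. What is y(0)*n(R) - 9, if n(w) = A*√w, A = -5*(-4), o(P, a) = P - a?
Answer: -9 + 500*√5 ≈ 1109.0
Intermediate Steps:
A = 20
n(w) = 20*√w
y(z) = (5 - z)²
y(0)*n(R) - 9 = (-5 + 0)²*(20*√5) - 9 = (-5)²*(20*√5) - 9 = 25*(20*√5) - 9 = 500*√5 - 9 = -9 + 500*√5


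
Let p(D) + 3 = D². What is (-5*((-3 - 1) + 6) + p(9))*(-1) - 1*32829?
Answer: -32897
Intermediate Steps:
p(D) = -3 + D²
(-5*((-3 - 1) + 6) + p(9))*(-1) - 1*32829 = (-5*((-3 - 1) + 6) + (-3 + 9²))*(-1) - 1*32829 = (-5*(-4 + 6) + (-3 + 81))*(-1) - 32829 = (-5*2 + 78)*(-1) - 32829 = (-10 + 78)*(-1) - 32829 = 68*(-1) - 32829 = -68 - 32829 = -32897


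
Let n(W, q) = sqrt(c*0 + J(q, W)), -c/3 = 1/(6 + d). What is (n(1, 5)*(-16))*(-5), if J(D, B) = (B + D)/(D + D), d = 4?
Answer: 16*sqrt(15) ≈ 61.968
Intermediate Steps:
c = -3/10 (c = -3/(6 + 4) = -3/10 ≈ -0.30000)
J(D, B) = (B + D)/(2*D) (J(D, B) = (B + D)/((2*D)) = (B + D)*(1/(2*D)) = (B + D)/(2*D))
n(W, q) = sqrt(2)*sqrt((W + q)/q)/2 (n(W, q) = sqrt(-3/10*0 + (W + q)/(2*q)) = sqrt(0 + (W + q)/(2*q)) = sqrt((W + q)/(2*q)) = sqrt(2)*sqrt((W + q)/q)/2)
(n(1, 5)*(-16))*(-5) = ((sqrt(2)*sqrt((1 + 5)/5)/2)*(-16))*(-5) = ((sqrt(2)*sqrt((1/5)*6)/2)*(-16))*(-5) = ((sqrt(2)*sqrt(6/5)/2)*(-16))*(-5) = ((sqrt(2)*(sqrt(30)/5)/2)*(-16))*(-5) = ((sqrt(15)/5)*(-16))*(-5) = -16*sqrt(15)/5*(-5) = 16*sqrt(15)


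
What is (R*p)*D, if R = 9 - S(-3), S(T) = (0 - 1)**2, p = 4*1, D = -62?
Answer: -1984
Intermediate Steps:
p = 4
S(T) = 1 (S(T) = (-1)**2 = 1)
R = 8 (R = 9 - 1*1 = 9 - 1 = 8)
(R*p)*D = (8*4)*(-62) = 32*(-62) = -1984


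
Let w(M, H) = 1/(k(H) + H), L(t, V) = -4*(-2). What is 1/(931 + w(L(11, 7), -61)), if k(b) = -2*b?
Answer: 61/56792 ≈ 0.0010741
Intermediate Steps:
L(t, V) = 8
w(M, H) = -1/H (w(M, H) = 1/(-2*H + H) = 1/(-H) = -1/H)
1/(931 + w(L(11, 7), -61)) = 1/(931 - 1/(-61)) = 1/(931 - 1*(-1/61)) = 1/(931 + 1/61) = 1/(56792/61) = 61/56792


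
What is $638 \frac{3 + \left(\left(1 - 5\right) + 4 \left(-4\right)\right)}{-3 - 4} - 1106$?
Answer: $\frac{3104}{7} \approx 443.43$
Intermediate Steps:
$638 \frac{3 + \left(\left(1 - 5\right) + 4 \left(-4\right)\right)}{-3 - 4} - 1106 = 638 \frac{3 + \left(\left(1 - 5\right) - 16\right)}{-7} - 1106 = 638 \left(3 - 20\right) \left(- \frac{1}{7}\right) - 1106 = 638 \left(\left(-17\right) \left(- \frac{1}{7}\right)\right) - 1106 = 638 \cdot \frac{17}{7} - 1106 = \frac{10846}{7} - 1106 = \frac{3104}{7}$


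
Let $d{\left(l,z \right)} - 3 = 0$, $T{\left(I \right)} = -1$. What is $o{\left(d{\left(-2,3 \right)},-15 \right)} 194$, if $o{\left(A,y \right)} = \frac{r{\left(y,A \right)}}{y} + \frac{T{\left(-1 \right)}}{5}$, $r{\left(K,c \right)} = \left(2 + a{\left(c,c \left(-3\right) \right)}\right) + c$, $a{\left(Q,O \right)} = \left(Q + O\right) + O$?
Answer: $\frac{1358}{15} \approx 90.533$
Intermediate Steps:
$d{\left(l,z \right)} = 3$ ($d{\left(l,z \right)} = 3 + 0 = 3$)
$a{\left(Q,O \right)} = Q + 2 O$ ($a{\left(Q,O \right)} = \left(O + Q\right) + O = Q + 2 O$)
$r{\left(K,c \right)} = 2 - 4 c$ ($r{\left(K,c \right)} = \left(2 + \left(c + 2 c \left(-3\right)\right)\right) + c = \left(2 + \left(c + 2 \left(- 3 c\right)\right)\right) + c = \left(2 + \left(c - 6 c\right)\right) + c = \left(2 - 5 c\right) + c = 2 - 4 c$)
$o{\left(A,y \right)} = - \frac{1}{5} + \frac{2 - 4 A}{y}$ ($o{\left(A,y \right)} = \frac{2 - 4 A}{y} - \frac{1}{5} = - \frac{1}{5} + \frac{2 - 4 A}{y}$)
$o{\left(d{\left(-2,3 \right)},-15 \right)} 194 = \frac{10 - -15 - 60}{5 \left(-15\right)} 194 = \frac{1}{5} \left(- \frac{1}{15}\right) \left(10 + 15 - 60\right) 194 = \frac{1}{5} \left(- \frac{1}{15}\right) \left(-35\right) 194 = \frac{7}{15} \cdot 194 = \frac{1358}{15}$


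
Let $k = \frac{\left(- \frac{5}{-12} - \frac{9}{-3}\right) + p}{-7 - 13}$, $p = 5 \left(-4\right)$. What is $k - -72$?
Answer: $\frac{17479}{240} \approx 72.829$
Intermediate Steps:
$p = -20$
$k = \frac{199}{240}$ ($k = \frac{\left(- \frac{5}{-12} - \frac{9}{-3}\right) - 20}{-7 - 13} = \frac{\left(\left(-5\right) \left(- \frac{1}{12}\right) - -3\right) - 20}{-20} = \left(\left(\frac{5}{12} + 3\right) - 20\right) \left(- \frac{1}{20}\right) = \left(\frac{41}{12} - 20\right) \left(- \frac{1}{20}\right) = \left(- \frac{199}{12}\right) \left(- \frac{1}{20}\right) = \frac{199}{240} \approx 0.82917$)
$k - -72 = \frac{199}{240} - -72 = \frac{199}{240} + 72 = \frac{17479}{240}$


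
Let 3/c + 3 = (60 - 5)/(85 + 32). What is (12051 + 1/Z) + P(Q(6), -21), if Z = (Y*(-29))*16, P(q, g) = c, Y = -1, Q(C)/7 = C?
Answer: 206871247/17168 ≈ 12050.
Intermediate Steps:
Q(C) = 7*C
c = -351/296 (c = 3/(-3 + (60 - 5)/(85 + 32)) = 3/(-3 + 55/117) = 3/(-296/117) = 3*(-117/296) = -351/296 ≈ -1.1858)
P(q, g) = -351/296
Z = 464 (Z = -1*(-29)*16 = 29*16 = 464)
(12051 + 1/Z) + P(Q(6), -21) = (12051 + 1/464) - 351/296 = 5591665/464 - 351/296 = 206871247/17168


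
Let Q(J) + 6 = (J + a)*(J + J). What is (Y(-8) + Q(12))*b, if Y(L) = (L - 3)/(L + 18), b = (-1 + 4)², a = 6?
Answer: 38241/10 ≈ 3824.1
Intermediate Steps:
b = 9 (b = 3² = 9)
Q(J) = -6 + 2*J*(6 + J) (Q(J) = -6 + (J + 6)*(J + J) = -6 + (6 + J)*(2*J) = -6 + 2*J*(6 + J))
Y(L) = (-3 + L)/(18 + L)
(Y(-8) + Q(12))*b = ((-3 - 8)/(18 - 8) + (-6 + 2*12² + 12*12))*9 = (-11/10 + (-6 + 2*144 + 144))*9 = ((⅒)*(-11) + (-6 + 288 + 144))*9 = (-11/10 + 426)*9 = (4249/10)*9 = 38241/10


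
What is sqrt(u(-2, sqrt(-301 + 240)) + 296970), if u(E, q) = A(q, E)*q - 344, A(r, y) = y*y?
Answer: sqrt(296626 + 4*I*sqrt(61)) ≈ 544.63 + 0.029*I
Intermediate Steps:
A(r, y) = y**2
u(E, q) = -344 + q*E**2 (u(E, q) = E**2*q - 344 = q*E**2 - 344 = -344 + q*E**2)
sqrt(u(-2, sqrt(-301 + 240)) + 296970) = sqrt((-344 + sqrt(-301 + 240)*(-2)**2) + 296970) = sqrt((-344 + sqrt(-61)*4) + 296970) = sqrt((-344 + (I*sqrt(61))*4) + 296970) = sqrt((-344 + 4*I*sqrt(61)) + 296970) = sqrt(296626 + 4*I*sqrt(61))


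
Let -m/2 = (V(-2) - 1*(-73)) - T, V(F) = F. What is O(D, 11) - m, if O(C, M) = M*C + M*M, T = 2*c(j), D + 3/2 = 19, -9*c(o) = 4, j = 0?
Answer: 8231/18 ≈ 457.28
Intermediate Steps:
c(o) = -4/9 (c(o) = -⅑*4 = -4/9)
D = 35/2 (D = -3/2 + 19 = 35/2 ≈ 17.500)
T = -8/9 (T = 2*(-4/9) = -8/9 ≈ -0.88889)
O(C, M) = M² + C*M (O(C, M) = C*M + M² = M² + C*M)
m = -1294/9 (m = -2*((-2 - 1*(-73)) - 1*(-8/9)) = -2*((-2 + 73) + 8/9) = -2*(71 + 8/9) = -2*647/9 = -1294/9 ≈ -143.78)
O(D, 11) - m = 11*(35/2 + 11) - 1*(-1294/9) = 11*(57/2) + 1294/9 = 627/2 + 1294/9 = 8231/18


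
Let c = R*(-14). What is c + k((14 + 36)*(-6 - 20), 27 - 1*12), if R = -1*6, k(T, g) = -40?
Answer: 44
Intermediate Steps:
R = -6
c = 84 (c = -6*(-14) = 84)
c + k((14 + 36)*(-6 - 20), 27 - 1*12) = 84 - 40 = 44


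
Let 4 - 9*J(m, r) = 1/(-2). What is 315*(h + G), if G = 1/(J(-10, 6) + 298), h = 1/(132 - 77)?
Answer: 14847/2189 ≈ 6.7825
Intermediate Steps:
J(m, r) = ½ (J(m, r) = 4/9 - ⅑/(-2) = 4/9 - ⅑*(-½) = 4/9 + 1/18 = ½)
h = 1/55 ≈ 0.018182
G = 2/597 (G = 1/(½ + 298) = 1/(597/2) = 2/597 ≈ 0.0033501)
315*(h + G) = 315*(1/55 + 2/597) = 315*(707/32835) = 14847/2189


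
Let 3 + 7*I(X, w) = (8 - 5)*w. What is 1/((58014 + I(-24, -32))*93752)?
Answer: 7/38063218248 ≈ 1.8390e-10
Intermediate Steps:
I(X, w) = -3/7 + 3*w/7 (I(X, w) = -3/7 + ((8 - 5)*w)/7 = -3/7 + (3*w)/7 = -3/7 + 3*w/7)
1/((58014 + I(-24, -32))*93752) = 1/((58014 + (-3/7 + (3/7)*(-32)))*93752) = (1/93752)/(58014 + (-3/7 - 96/7)) = (1/93752)/(58014 - 99/7) = (1/93752)/(405999/7) = (7/405999)*(1/93752) = 7/38063218248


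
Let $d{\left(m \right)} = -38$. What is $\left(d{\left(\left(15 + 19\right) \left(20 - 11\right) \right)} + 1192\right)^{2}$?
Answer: $1331716$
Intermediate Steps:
$\left(d{\left(\left(15 + 19\right) \left(20 - 11\right) \right)} + 1192\right)^{2} = \left(-38 + 1192\right)^{2} = 1154^{2} = 1331716$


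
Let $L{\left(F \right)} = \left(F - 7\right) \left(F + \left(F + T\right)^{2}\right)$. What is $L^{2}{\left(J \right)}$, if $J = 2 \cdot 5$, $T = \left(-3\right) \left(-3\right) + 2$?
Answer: $1830609$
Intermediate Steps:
$T = 11$ ($T = 9 + 2 = 11$)
$J = 10$
$L{\left(F \right)} = \left(-7 + F\right) \left(F + \left(11 + F\right)^{2}\right)$ ($L{\left(F \right)} = \left(F - 7\right) \left(F + \left(F + 11\right)^{2}\right) = \left(-7 + F\right) \left(F + \left(11 + F\right)^{2}\right)$)
$L^{2}{\left(J \right)} = \left(-847 + 10^{3} - 400 + 16 \cdot 10^{2}\right)^{2} = \left(-847 + 1000 - 400 + 16 \cdot 100\right)^{2} = \left(-847 + 1000 - 400 + 1600\right)^{2} = 1353^{2} = 1830609$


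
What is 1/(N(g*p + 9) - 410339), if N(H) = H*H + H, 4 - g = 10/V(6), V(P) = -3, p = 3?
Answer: -1/409347 ≈ -2.4429e-6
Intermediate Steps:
g = 22/3 (g = 4 - 10/(-3) = 4 - 10*(-1)/3 = 4 - 1*(-10/3) = 4 + 10/3 = 22/3 ≈ 7.3333)
N(H) = H + H² (N(H) = H² + H = H + H²)
1/(N(g*p + 9) - 410339) = 1/(((22/3)*3 + 9)*(1 + ((22/3)*3 + 9)) - 410339) = 1/((22 + 9)*(1 + (22 + 9)) - 410339) = 1/(31*(1 + 31) - 410339) = 1/(31*32 - 410339) = 1/(992 - 410339) = 1/(-409347) = -1/409347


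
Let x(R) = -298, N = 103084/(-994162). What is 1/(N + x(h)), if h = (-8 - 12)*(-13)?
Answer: -497081/148181680 ≈ -0.0033545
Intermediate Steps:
h = 260 (h = -20*(-13) = 260)
N = -51542/497081 (N = 103084*(-1/994162) = -51542/497081 ≈ -0.10369)
1/(N + x(h)) = 1/(-51542/497081 - 298) = 1/(-148181680/497081) = -497081/148181680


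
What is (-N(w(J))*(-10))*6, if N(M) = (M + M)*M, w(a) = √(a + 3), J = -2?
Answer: 120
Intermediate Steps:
w(a) = √(3 + a)
N(M) = 2*M² (N(M) = (2*M)*M = 2*M²)
(-N(w(J))*(-10))*6 = (-2*(√(3 - 2))²*(-10))*6 = (-2*(√1)²*(-10))*6 = (-2*1²*(-10))*6 = (-2*(-10))*6 = (-1*2*(-10))*6 = -2*(-10)*6 = 20*6 = 120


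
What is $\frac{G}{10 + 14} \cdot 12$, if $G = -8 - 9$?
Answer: $- \frac{17}{2} \approx -8.5$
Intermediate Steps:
$G = -17$
$\frac{G}{10 + 14} \cdot 12 = \frac{1}{10 + 14} \left(-17\right) 12 = \frac{1}{24} \left(-17\right) 12 = \left(- \frac{17}{24}\right) 12 = - \frac{17}{2}$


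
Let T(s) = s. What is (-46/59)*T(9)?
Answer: -414/59 ≈ -7.0170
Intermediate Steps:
(-46/59)*T(9) = -46/59*9 = -414/59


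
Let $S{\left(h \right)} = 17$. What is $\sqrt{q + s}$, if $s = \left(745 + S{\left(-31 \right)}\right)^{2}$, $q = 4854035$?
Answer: $\sqrt{5434679} \approx 2331.2$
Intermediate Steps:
$s = 580644$ ($s = \left(745 + 17\right)^{2} = 762^{2} = 580644$)
$\sqrt{q + s} = \sqrt{4854035 + 580644} = \sqrt{5434679}$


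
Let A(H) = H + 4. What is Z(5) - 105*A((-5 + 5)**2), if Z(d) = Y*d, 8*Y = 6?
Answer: -1665/4 ≈ -416.25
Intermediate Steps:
Y = 3/4 (Y = (1/8)*6 = 3/4 ≈ 0.75000)
Z(d) = 3*d/4
A(H) = 4 + H
Z(5) - 105*A((-5 + 5)**2) = (3/4)*5 - 105*(4 + (-5 + 5)**2) = 15/4 - 105*(4 + 0**2) = 15/4 - 105*(4 + 0) = 15/4 - 105*4 = 15/4 - 420 = -1665/4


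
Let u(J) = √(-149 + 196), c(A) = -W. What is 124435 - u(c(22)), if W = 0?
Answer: 124435 - √47 ≈ 1.2443e+5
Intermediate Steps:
c(A) = 0 (c(A) = -1*0 = 0)
u(J) = √47
124435 - u(c(22)) = 124435 - √47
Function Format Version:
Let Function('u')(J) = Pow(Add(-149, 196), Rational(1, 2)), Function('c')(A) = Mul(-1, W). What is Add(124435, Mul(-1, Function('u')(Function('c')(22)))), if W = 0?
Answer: Add(124435, Mul(-1, Pow(47, Rational(1, 2)))) ≈ 1.2443e+5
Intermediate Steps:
Function('c')(A) = 0 (Function('c')(A) = Mul(-1, 0) = 0)
Function('u')(J) = Pow(47, Rational(1, 2))
Add(124435, Mul(-1, Function('u')(Function('c')(22)))) = Add(124435, Mul(-1, Pow(47, Rational(1, 2))))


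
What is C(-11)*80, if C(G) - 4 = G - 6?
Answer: -1040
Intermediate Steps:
C(G) = -2 + G (C(G) = 4 + (G - 6) = 4 + (-6 + G) = -2 + G)
C(-11)*80 = (-2 - 11)*80 = -13*80 = -1040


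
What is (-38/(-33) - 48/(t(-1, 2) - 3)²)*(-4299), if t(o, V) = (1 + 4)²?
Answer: -547406/121 ≈ -4524.0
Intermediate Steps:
t(o, V) = 25 (t(o, V) = 5² = 25)
(-38/(-33) - 48/(t(-1, 2) - 3)²)*(-4299) = (-38/(-33) - 48/(25 - 3)²)*(-4299) = (-38*(-1/33) - 48/(22²))*(-4299) = (38/33 - 48/484)*(-4299) = (38/33 - 48*1/484)*(-4299) = (38/33 - 12/121)*(-4299) = (382/363)*(-4299) = -547406/121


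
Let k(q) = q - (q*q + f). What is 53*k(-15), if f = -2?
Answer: -12614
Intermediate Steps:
k(q) = 2 + q - q**2 (k(q) = q - (q*q - 2) = q - (q**2 - 2) = q - (-2 + q**2) = q + (2 - q**2) = 2 + q - q**2)
53*k(-15) = 53*(2 - 15 - 1*(-15)**2) = 53*(2 - 15 - 1*225) = 53*(2 - 15 - 225) = 53*(-238) = -12614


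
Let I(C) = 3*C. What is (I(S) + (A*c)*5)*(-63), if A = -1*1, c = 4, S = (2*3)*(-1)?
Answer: 2394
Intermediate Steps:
S = -6 (S = 6*(-1) = -6)
A = -1
(I(S) + (A*c)*5)*(-63) = (3*(-6) - 1*4*5)*(-63) = (-18 - 4*5)*(-63) = (-18 - 20)*(-63) = -38*(-63) = 2394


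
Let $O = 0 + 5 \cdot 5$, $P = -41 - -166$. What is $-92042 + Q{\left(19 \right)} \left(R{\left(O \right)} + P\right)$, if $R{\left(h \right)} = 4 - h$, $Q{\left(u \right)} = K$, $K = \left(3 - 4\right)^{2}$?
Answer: $-91938$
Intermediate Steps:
$P = 125$ ($P = -41 + 166 = 125$)
$O = 25$ ($O = 0 + 25 = 25$)
$K = 1$ ($K = \left(3 - 4\right)^{2} = \left(-1\right)^{2} = 1$)
$Q{\left(u \right)} = 1$
$-92042 + Q{\left(19 \right)} \left(R{\left(O \right)} + P\right) = -92042 + 1 \left(\left(4 - 25\right) + 125\right) = -92042 + 1 \left(-21 + 125\right) = -92042 + 1 \cdot 104 = -92042 + 104 = -91938$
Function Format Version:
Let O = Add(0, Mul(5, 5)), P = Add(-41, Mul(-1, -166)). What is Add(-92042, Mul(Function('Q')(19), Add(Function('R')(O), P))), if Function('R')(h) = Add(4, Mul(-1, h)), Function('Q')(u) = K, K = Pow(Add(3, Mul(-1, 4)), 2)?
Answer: -91938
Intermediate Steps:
P = 125 (P = Add(-41, 166) = 125)
O = 25 (O = Add(0, 25) = 25)
K = 1 (K = Pow(Add(3, -4), 2) = Pow(-1, 2) = 1)
Function('Q')(u) = 1
Add(-92042, Mul(Function('Q')(19), Add(Function('R')(O), P))) = Add(-92042, Mul(1, Add(Add(4, Mul(-1, 25)), 125))) = Add(-92042, Mul(1, Add(Add(4, -25), 125))) = Add(-92042, Mul(1, Add(-21, 125))) = Add(-92042, Mul(1, 104)) = Add(-92042, 104) = -91938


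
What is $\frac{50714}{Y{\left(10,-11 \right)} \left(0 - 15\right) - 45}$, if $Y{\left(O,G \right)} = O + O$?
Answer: $- \frac{50714}{345} \approx -147.0$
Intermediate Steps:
$Y{\left(O,G \right)} = 2 O$
$\frac{50714}{Y{\left(10,-11 \right)} \left(0 - 15\right) - 45} = \frac{50714}{2 \cdot 10 \left(0 - 15\right) - 45} = \frac{50714}{20 \left(0 - 15\right) - 45} = \frac{50714}{20 \left(-15\right) - 45} = \frac{50714}{-300 - 45} = \frac{50714}{-345} = 50714 \left(- \frac{1}{345}\right) = - \frac{50714}{345}$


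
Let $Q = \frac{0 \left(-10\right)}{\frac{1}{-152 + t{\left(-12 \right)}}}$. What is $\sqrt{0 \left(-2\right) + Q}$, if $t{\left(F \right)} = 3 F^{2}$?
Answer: $0$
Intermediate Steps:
$Q = 0$ ($Q = \frac{0 \left(-10\right)}{\frac{1}{-152 + 3 \left(-12\right)^{2}}} = \frac{0}{\frac{1}{-152 + 3 \cdot 144}} = \frac{0}{\frac{1}{-152 + 432}} = \frac{0}{\frac{1}{280}} = 0 \frac{1}{\frac{1}{280}} = 0 \cdot 280 = 0$)
$\sqrt{0 \left(-2\right) + Q} = \sqrt{0 \left(-2\right) + 0} = \sqrt{0 + 0} = \sqrt{0} = 0$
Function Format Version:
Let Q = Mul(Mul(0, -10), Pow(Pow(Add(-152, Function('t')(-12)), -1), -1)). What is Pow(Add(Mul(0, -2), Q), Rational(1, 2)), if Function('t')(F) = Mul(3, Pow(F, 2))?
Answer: 0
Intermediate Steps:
Q = 0 (Q = Mul(Mul(0, -10), Pow(Pow(Add(-152, Mul(3, Pow(-12, 2))), -1), -1)) = Mul(0, Pow(Pow(Add(-152, Mul(3, 144)), -1), -1)) = Mul(0, Pow(Pow(Add(-152, 432), -1), -1)) = Mul(0, Pow(Pow(280, -1), -1)) = Mul(0, Pow(Rational(1, 280), -1)) = Mul(0, 280) = 0)
Pow(Add(Mul(0, -2), Q), Rational(1, 2)) = Pow(Add(Mul(0, -2), 0), Rational(1, 2)) = Pow(Add(0, 0), Rational(1, 2)) = Pow(0, Rational(1, 2)) = 0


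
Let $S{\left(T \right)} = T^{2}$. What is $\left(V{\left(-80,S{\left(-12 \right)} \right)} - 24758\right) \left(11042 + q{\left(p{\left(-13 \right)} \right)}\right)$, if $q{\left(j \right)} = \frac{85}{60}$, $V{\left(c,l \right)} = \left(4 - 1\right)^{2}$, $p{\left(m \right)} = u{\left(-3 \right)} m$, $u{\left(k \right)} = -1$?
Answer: $- \frac{3279762229}{12} \approx -2.7331 \cdot 10^{8}$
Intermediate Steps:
$p{\left(m \right)} = - m$
$V{\left(c,l \right)} = 9$ ($V{\left(c,l \right)} = 3^{2} = 9$)
$q{\left(j \right)} = \frac{17}{12}$ ($q{\left(j \right)} = 85 \cdot \frac{1}{60} = \frac{17}{12}$)
$\left(V{\left(-80,S{\left(-12 \right)} \right)} - 24758\right) \left(11042 + q{\left(p{\left(-13 \right)} \right)}\right) = \left(9 - 24758\right) \left(11042 + \frac{17}{12}\right) = \left(-24749\right) \frac{132521}{12} = - \frac{3279762229}{12}$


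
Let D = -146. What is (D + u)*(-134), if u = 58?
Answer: 11792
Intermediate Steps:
(D + u)*(-134) = (-146 + 58)*(-134) = -88*(-134) = 11792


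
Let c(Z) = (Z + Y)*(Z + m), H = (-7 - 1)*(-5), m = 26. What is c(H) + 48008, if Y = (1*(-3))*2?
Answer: 50252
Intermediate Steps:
H = 40 (H = -8*(-5) = 40)
Y = -6 (Y = -3*2 = -6)
c(Z) = (-6 + Z)*(26 + Z) (c(Z) = (Z - 6)*(Z + 26) = (-6 + Z)*(26 + Z))
c(H) + 48008 = (-156 + 40² + 20*40) + 48008 = (-156 + 1600 + 800) + 48008 = 2244 + 48008 = 50252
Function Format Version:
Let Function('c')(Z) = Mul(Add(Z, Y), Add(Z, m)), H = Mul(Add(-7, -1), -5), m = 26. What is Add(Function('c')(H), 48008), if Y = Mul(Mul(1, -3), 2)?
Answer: 50252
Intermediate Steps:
H = 40 (H = Mul(-8, -5) = 40)
Y = -6 (Y = Mul(-3, 2) = -6)
Function('c')(Z) = Mul(Add(-6, Z), Add(26, Z)) (Function('c')(Z) = Mul(Add(Z, -6), Add(Z, 26)) = Mul(Add(-6, Z), Add(26, Z)))
Add(Function('c')(H), 48008) = Add(Add(-156, Pow(40, 2), Mul(20, 40)), 48008) = Add(Add(-156, 1600, 800), 48008) = Add(2244, 48008) = 50252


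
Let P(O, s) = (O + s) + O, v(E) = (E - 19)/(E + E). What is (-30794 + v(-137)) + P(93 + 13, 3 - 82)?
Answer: -4200479/137 ≈ -30660.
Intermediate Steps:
v(E) = (-19 + E)/(2*E) (v(E) = (-19 + E)/((2*E)) = (-19 + E)*(1/(2*E)) = (-19 + E)/(2*E))
P(O, s) = s + 2*O
(-30794 + v(-137)) + P(93 + 13, 3 - 82) = (-30794 + (½)*(-19 - 137)/(-137)) + ((3 - 82) + 2*(93 + 13)) = (-30794 + (½)*(-1/137)*(-156)) + (-79 + 2*106) = (-30794 + 78/137) + (-79 + 212) = -4218700/137 + 133 = -4200479/137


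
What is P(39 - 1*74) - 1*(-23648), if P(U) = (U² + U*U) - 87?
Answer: 26011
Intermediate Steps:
P(U) = -87 + 2*U² (P(U) = (U² + U²) - 87 = 2*U² - 87 = -87 + 2*U²)
P(39 - 1*74) - 1*(-23648) = (-87 + 2*(39 - 1*74)²) - 1*(-23648) = (-87 + 2*(39 - 74)²) + 23648 = (-87 + 2*(-35)²) + 23648 = (-87 + 2*1225) + 23648 = (-87 + 2450) + 23648 = 2363 + 23648 = 26011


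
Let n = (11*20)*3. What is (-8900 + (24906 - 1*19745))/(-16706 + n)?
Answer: 3739/16046 ≈ 0.23302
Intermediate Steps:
n = 660 (n = 220*3 = 660)
(-8900 + (24906 - 1*19745))/(-16706 + n) = (-8900 + (24906 - 1*19745))/(-16706 + 660) = (-8900 + (24906 - 19745))/(-16046) = (-8900 + 5161)*(-1/16046) = -3739*(-1/16046) = 3739/16046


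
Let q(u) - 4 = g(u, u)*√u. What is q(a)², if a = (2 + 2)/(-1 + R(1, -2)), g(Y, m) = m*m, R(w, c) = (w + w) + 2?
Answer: 4912/243 + 256*√3/27 ≈ 36.636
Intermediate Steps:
R(w, c) = 2 + 2*w (R(w, c) = 2*w + 2 = 2 + 2*w)
g(Y, m) = m²
a = 4/3 (a = (2 + 2)/(-1 + (2 + 2*1)) = 4/(-1 + (2 + 2)) = 4/(-1 + 4) = 4/3 ≈ 1.3333)
q(u) = 4 + u^(5/2) (q(u) = 4 + u²*√u = 4 + u^(5/2))
q(a)² = (4 + (4/3)^(5/2))² = (4 + 32*√3/27)²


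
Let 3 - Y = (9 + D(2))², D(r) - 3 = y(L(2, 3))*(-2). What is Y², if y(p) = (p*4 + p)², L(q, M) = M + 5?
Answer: 103293500282281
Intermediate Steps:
L(q, M) = 5 + M
y(p) = 25*p² (y(p) = (4*p + p)² = (5*p)² = 25*p²)
D(r) = -3197 (D(r) = 3 + (25*(5 + 3)²)*(-2) = 3 + (25*8²)*(-2) = 3 + (25*64)*(-2) = 3 + 1600*(-2) = 3 - 3200 = -3197)
Y = -10163341 (Y = 3 - (9 - 3197)² = 3 - 1*(-3188)² = 3 - 1*10163344 = 3 - 10163344 = -10163341)
Y² = (-10163341)² = 103293500282281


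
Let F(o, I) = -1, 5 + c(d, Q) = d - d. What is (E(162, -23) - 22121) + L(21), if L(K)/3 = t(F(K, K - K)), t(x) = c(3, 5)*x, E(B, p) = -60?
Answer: -22166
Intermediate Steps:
c(d, Q) = -5 (c(d, Q) = -5 + (d - d) = -5 + 0 = -5)
t(x) = -5*x
L(K) = 15 (L(K) = 3*(-5*(-1)) = 3*5 = 15)
(E(162, -23) - 22121) + L(21) = (-60 - 22121) + 15 = -22181 + 15 = -22166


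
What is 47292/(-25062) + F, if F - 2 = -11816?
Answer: -49354960/4177 ≈ -11816.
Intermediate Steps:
F = -11814 (F = 2 - 11816 = -11814)
47292/(-25062) + F = 47292/(-25062) - 11814 = 47292*(-1/25062) - 11814 = -7882/4177 - 11814 = -49354960/4177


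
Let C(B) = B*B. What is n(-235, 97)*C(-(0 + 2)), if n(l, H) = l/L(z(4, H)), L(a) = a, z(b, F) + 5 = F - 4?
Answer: -235/22 ≈ -10.682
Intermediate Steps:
z(b, F) = -9 + F (z(b, F) = -5 + (F - 4) = -5 + (-4 + F) = -9 + F)
n(l, H) = l/(-9 + H)
C(B) = B²
n(-235, 97)*C(-(0 + 2)) = (-235/(-9 + 97))*(-(0 + 2))² = (-235/88)*(-1*2)² = -235*1/88*(-2)² = -235/88*4 = -235/22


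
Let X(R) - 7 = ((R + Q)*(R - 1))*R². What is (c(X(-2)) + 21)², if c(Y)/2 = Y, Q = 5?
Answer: 1369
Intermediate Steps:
X(R) = 7 + R²*(-1 + R)*(5 + R) (X(R) = 7 + ((R + 5)*(R - 1))*R² = 7 + ((5 + R)*(-1 + R))*R² = 7 + ((-1 + R)*(5 + R))*R² = 7 + R²*(-1 + R)*(5 + R))
c(Y) = 2*Y
(c(X(-2)) + 21)² = (2*(7 + (-2)⁴ - 5*(-2)² + 4*(-2)³) + 21)² = (2*(7 + 16 - 5*4 + 4*(-8)) + 21)² = (2*(7 + 16 - 20 - 32) + 21)² = (2*(-29) + 21)² = (-58 + 21)² = (-37)² = 1369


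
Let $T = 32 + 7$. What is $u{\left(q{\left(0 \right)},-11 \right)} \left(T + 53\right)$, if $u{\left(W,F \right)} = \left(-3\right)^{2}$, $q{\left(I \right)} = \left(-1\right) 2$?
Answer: $828$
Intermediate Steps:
$q{\left(I \right)} = -2$
$T = 39$
$u{\left(W,F \right)} = 9$
$u{\left(q{\left(0 \right)},-11 \right)} \left(T + 53\right) = 9 \left(39 + 53\right) = 9 \cdot 92 = 828$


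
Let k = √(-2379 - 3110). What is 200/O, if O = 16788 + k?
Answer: 3357600/281842433 - 200*I*√5489/281842433 ≈ 0.011913 - 5.2574e-5*I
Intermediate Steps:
k = I*√5489 (k = √(-5489) = I*√5489 ≈ 74.088*I)
O = 16788 + I*√5489 ≈ 16788.0 + 74.088*I
200/O = 200/(16788 + I*√5489)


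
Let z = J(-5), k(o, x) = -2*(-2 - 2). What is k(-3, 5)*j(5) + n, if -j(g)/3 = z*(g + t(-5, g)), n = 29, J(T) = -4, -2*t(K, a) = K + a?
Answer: 509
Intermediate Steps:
t(K, a) = -K/2 - a/2 (t(K, a) = -(K + a)/2 = -K/2 - a/2)
k(o, x) = 8 (k(o, x) = -2*(-4) = 8)
z = -4
j(g) = 30 + 6*g (j(g) = -(-12)*(g + (-½*(-5) - g/2)) = -(-12)*(g + (5/2 - g/2)) = -(-12)*(5/2 + g/2) = -3*(-10 - 2*g) = 30 + 6*g)
k(-3, 5)*j(5) + n = 8*(30 + 6*5) + 29 = 8*(30 + 30) + 29 = 8*60 + 29 = 480 + 29 = 509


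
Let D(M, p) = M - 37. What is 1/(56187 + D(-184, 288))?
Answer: 1/55966 ≈ 1.7868e-5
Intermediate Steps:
D(M, p) = -37 + M
1/(56187 + D(-184, 288)) = 1/(56187 + (-37 - 184)) = 1/(56187 - 221) = 1/55966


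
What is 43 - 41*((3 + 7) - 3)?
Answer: -244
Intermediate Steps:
43 - 41*((3 + 7) - 3) = 43 - 41*(10 - 3) = 43 - 41*7 = 43 - 287 = -244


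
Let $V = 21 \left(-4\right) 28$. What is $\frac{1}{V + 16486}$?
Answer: $\frac{1}{14134} \approx 7.0751 \cdot 10^{-5}$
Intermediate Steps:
$V = -2352$ ($V = \left(-84\right) 28 = -2352$)
$\frac{1}{V + 16486} = \frac{1}{-2352 + 16486} = \frac{1}{14134}$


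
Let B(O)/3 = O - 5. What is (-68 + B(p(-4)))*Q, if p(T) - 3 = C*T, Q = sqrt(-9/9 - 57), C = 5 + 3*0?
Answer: -134*I*sqrt(58) ≈ -1020.5*I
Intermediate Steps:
C = 5 (C = 5 + 0 = 5)
Q = I*sqrt(58) (Q = sqrt(-9*1/9 - 57) = sqrt(-1 - 57) = sqrt(-58) = I*sqrt(58) ≈ 7.6158*I)
p(T) = 3 + 5*T
B(O) = -15 + 3*O (B(O) = 3*(O - 5) = 3*(-5 + O) = -15 + 3*O)
(-68 + B(p(-4)))*Q = (-68 + (-15 + 3*(3 + 5*(-4))))*(I*sqrt(58)) = (-68 + (-15 + 3*(3 - 20)))*(I*sqrt(58)) = (-68 + (-15 + 3*(-17)))*(I*sqrt(58)) = (-68 + (-15 - 51))*(I*sqrt(58)) = (-68 - 66)*(I*sqrt(58)) = -134*I*sqrt(58)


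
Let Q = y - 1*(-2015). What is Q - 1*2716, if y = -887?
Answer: -1588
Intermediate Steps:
Q = 1128 (Q = -887 - 1*(-2015) = -887 + 2015 = 1128)
Q - 1*2716 = 1128 - 1*2716 = 1128 - 2716 = -1588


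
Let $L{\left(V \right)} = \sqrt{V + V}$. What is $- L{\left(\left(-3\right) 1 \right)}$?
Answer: $- i \sqrt{6} \approx - 2.4495 i$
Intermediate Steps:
$L{\left(V \right)} = \sqrt{2} \sqrt{V}$ ($L{\left(V \right)} = \sqrt{2 V} = \sqrt{2} \sqrt{V}$)
$- L{\left(\left(-3\right) 1 \right)} = - \sqrt{2} \sqrt{\left(-3\right) 1} = - \sqrt{2} \sqrt{-3} = - \sqrt{2} i \sqrt{3} = - i \sqrt{6}$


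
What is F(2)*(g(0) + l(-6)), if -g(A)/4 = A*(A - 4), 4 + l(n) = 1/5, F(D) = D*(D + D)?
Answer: -152/5 ≈ -30.400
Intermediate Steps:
F(D) = 2*D² (F(D) = D*(2*D) = 2*D²)
l(n) = -19/5 (l(n) = -4 + 1/5 = -4 + ⅕ = -19/5)
g(A) = -4*A*(-4 + A) (g(A) = -4*A*(A - 4) = -4*A*(-4 + A))
F(2)*(g(0) + l(-6)) = (2*2²)*(4*0*(4 - 1*0) - 19/5) = (2*4)*(4*0*(4 + 0) - 19/5) = 8*(4*0*4 - 19/5) = 8*(0 - 19/5) = 8*(-19/5) = -152/5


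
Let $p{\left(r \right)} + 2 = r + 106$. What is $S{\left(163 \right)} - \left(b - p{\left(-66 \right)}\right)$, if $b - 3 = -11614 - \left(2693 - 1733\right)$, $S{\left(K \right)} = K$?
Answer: $12772$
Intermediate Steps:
$p{\left(r \right)} = 104 + r$ ($p{\left(r \right)} = -2 + \left(r + 106\right) = -2 + \left(106 + r\right) = 104 + r$)
$b = -12571$ ($b = 3 - 12574 = -12571$)
$S{\left(163 \right)} - \left(b - p{\left(-66 \right)}\right) = 163 - \left(-12571 - \left(104 - 66\right)\right) = 163 - \left(-12571 - 38\right) = 163 - -12609 = 163 + 12609 = 12772$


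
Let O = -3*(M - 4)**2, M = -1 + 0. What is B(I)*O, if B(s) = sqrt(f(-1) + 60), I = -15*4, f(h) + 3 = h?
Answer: -150*sqrt(14) ≈ -561.25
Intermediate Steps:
M = -1
f(h) = -3 + h
I = -60
B(s) = 2*sqrt(14) (B(s) = sqrt((-3 - 1) + 60) = sqrt(-4 + 60) = sqrt(56) = 2*sqrt(14))
O = -75 (O = -3*(-1 - 4)**2 = -3*(-5)**2 = -3*25 = -75)
B(I)*O = (2*sqrt(14))*(-75) = -150*sqrt(14)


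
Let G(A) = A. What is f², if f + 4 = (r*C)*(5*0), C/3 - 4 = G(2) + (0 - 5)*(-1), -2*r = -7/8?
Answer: 16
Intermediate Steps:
r = 7/16 (r = -(-7)/(2*8) = -½*(-7/8) = 7/16 ≈ 0.43750)
C = 33 (C = 12 + 3*(2 + (0 - 5)*(-1)) = 12 + 3*(2 - 5*(-1)) = 12 + 3*(2 + 5) = 12 + 3*7 = 12 + 21 = 33)
f = -4 (f = -4 + ((7/16)*33)*(5*0) = -4 + (231/16)*0 = -4 + 0 = -4)
f² = (-4)² = 16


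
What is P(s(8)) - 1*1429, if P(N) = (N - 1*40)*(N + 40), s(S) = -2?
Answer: -3025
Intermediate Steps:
P(N) = (-40 + N)*(40 + N) (P(N) = (N - 40)*(40 + N) = (-40 + N)*(40 + N))
P(s(8)) - 1*1429 = (-1600 + (-2)**2) - 1*1429 = (-1600 + 4) - 1429 = -1596 - 1429 = -3025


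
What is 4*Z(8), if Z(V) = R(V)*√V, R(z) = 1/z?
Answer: √2 ≈ 1.4142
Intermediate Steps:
Z(V) = V^(-½) (Z(V) = √V/V = V^(-½))
4*Z(8) = 4/√8 = 4*(√2/4) = √2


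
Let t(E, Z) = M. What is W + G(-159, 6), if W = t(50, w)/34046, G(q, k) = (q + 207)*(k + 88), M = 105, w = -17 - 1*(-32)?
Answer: 153615657/34046 ≈ 4512.0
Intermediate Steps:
w = 15 (w = -17 + 32 = 15)
t(E, Z) = 105
G(q, k) = (88 + k)*(207 + q) (G(q, k) = (207 + q)*(88 + k) = (88 + k)*(207 + q))
W = 105/34046 ≈ 0.0030841
W + G(-159, 6) = 105/34046 + (18216 + 88*(-159) + 207*6 + 6*(-159)) = 105/34046 + (18216 - 13992 + 1242 - 954) = 105/34046 + 4512 = 153615657/34046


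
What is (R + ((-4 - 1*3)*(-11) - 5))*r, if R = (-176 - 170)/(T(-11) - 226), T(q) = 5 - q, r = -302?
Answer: -2335366/105 ≈ -22242.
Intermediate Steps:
R = 173/105 (R = (-176 - 170)/((5 - 1*(-11)) - 226) = -346/((5 + 11) - 226) = -346/(16 - 226) = -346/(-210) = -346*(-1/210) = 173/105 ≈ 1.6476)
(R + ((-4 - 1*3)*(-11) - 5))*r = (173/105 + ((-4 - 1*3)*(-11) - 5))*(-302) = (173/105 + ((-4 - 3)*(-11) - 5))*(-302) = (173/105 + (-7*(-11) - 5))*(-302) = (173/105 + (77 - 5))*(-302) = (173/105 + 72)*(-302) = (7733/105)*(-302) = -2335366/105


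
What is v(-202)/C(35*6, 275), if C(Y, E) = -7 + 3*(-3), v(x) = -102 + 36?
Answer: 33/8 ≈ 4.1250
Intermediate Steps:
v(x) = -66
C(Y, E) = -16 (C(Y, E) = -7 - 9 = -16)
v(-202)/C(35*6, 275) = -66/(-16) = -66*(-1/16) = 33/8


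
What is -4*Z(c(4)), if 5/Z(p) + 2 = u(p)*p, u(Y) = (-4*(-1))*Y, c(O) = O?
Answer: -10/31 ≈ -0.32258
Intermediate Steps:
u(Y) = 4*Y
Z(p) = 5/(-2 + 4*p²) (Z(p) = 5/(-2 + (4*p)*p) = 5/(-2 + 4*p²))
-4*Z(c(4)) = -10/(-1 + 2*4²) = -10/(-1 + 2*16) = -10/(-1 + 32) = -10/31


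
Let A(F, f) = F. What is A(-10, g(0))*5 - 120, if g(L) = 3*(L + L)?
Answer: -170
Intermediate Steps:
g(L) = 6*L (g(L) = 3*(2*L) = 6*L)
A(-10, g(0))*5 - 120 = -10*5 - 120 = -50 - 120 = -170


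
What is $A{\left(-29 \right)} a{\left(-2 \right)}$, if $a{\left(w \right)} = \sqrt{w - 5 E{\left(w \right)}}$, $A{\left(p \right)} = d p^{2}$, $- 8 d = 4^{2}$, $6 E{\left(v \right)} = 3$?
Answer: $- 2523 i \sqrt{2} \approx - 3568.1 i$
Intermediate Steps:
$E{\left(v \right)} = \frac{1}{2}$ ($E{\left(v \right)} = \frac{1}{6} \cdot 3 = \frac{1}{2}$)
$d = -2$ ($d = - \frac{4^{2}}{8} = \left(- \frac{1}{8}\right) 16 = -2$)
$A{\left(p \right)} = - 2 p^{2}$
$a{\left(w \right)} = \sqrt{- \frac{5}{2} + w}$ ($a{\left(w \right)} = \sqrt{w - \frac{5}{2}} = \sqrt{- \frac{5}{2} + w}$)
$A{\left(-29 \right)} a{\left(-2 \right)} = - 2 \left(-29\right)^{2} \frac{\sqrt{-10 + 4 \left(-2\right)}}{2} = \left(-2\right) 841 \frac{\sqrt{-10 - 8}}{2} = - 1682 \frac{\sqrt{-18}}{2} = - 1682 \frac{3 i \sqrt{2}}{2} = - 2523 i \sqrt{2}$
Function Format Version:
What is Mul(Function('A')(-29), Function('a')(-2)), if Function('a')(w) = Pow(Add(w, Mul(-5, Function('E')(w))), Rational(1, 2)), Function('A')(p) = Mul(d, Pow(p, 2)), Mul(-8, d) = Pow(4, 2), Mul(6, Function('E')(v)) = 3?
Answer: Mul(-2523, I, Pow(2, Rational(1, 2))) ≈ Mul(-3568.1, I)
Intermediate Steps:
Function('E')(v) = Rational(1, 2) (Function('E')(v) = Mul(Rational(1, 6), 3) = Rational(1, 2))
d = -2 (d = Mul(Rational(-1, 8), Pow(4, 2)) = Mul(Rational(-1, 8), 16) = -2)
Function('A')(p) = Mul(-2, Pow(p, 2))
Function('a')(w) = Pow(Add(Rational(-5, 2), w), Rational(1, 2)) (Function('a')(w) = Pow(Add(w, Mul(-5, Rational(1, 2))), Rational(1, 2)) = Pow(Add(w, Rational(-5, 2)), Rational(1, 2)) = Pow(Add(Rational(-5, 2), w), Rational(1, 2)))
Mul(Function('A')(-29), Function('a')(-2)) = Mul(Mul(-2, Pow(-29, 2)), Mul(Rational(1, 2), Pow(Add(-10, Mul(4, -2)), Rational(1, 2)))) = Mul(Mul(-2, 841), Mul(Rational(1, 2), Pow(Add(-10, -8), Rational(1, 2)))) = Mul(-1682, Mul(Rational(1, 2), Pow(-18, Rational(1, 2)))) = Mul(-1682, Mul(Rational(1, 2), Mul(3, I, Pow(2, Rational(1, 2))))) = Mul(-1682, Mul(Rational(3, 2), I, Pow(2, Rational(1, 2)))) = Mul(-2523, I, Pow(2, Rational(1, 2)))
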